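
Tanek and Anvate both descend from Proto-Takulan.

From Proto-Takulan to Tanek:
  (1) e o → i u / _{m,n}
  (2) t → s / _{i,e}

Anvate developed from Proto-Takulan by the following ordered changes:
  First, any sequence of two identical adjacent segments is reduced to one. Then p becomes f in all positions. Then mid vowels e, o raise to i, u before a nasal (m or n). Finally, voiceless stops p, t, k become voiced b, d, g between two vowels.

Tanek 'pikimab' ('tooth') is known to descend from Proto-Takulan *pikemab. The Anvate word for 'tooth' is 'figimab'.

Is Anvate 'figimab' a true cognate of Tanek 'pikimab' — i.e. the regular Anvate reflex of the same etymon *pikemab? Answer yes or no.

yes

Derive the expected Anvate reflex of *pikemab:
Anvate: *pikemab > fikemab > fikimab > figimab  (by unconditioned shift, pre-nasal raising, intervocalic voicing)
Anvate 'figimab' matches the regular reflex exactly, so the pair is cognate.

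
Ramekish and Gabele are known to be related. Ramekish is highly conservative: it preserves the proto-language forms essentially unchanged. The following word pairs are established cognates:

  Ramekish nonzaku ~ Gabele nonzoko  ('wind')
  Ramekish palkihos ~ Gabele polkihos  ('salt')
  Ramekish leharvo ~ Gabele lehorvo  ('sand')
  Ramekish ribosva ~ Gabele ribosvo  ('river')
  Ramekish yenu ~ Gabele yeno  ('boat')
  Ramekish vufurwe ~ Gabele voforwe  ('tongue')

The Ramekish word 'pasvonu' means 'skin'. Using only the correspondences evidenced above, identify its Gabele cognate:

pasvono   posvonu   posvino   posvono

nonzaku ~ nonzoko, palkihos ~ polkihos — Ramekish a corresponds to Gabele o after a consonant, before a consonant other than r, m, n, p, b, f, v.
nonzaku ~ nonzoko, yenu ~ yeno — Ramekish u corresponds to Gabele o word-finally.
Applying these to Ramekish 'pasvonu':
  pasvonu → posvonu   (a→o after a consonant, before a consonant other than r, m, n, p, b, f, v)
  posvonu → posvono   (u→o word-finally)
So the Gabele cognate is 'posvono'.

posvono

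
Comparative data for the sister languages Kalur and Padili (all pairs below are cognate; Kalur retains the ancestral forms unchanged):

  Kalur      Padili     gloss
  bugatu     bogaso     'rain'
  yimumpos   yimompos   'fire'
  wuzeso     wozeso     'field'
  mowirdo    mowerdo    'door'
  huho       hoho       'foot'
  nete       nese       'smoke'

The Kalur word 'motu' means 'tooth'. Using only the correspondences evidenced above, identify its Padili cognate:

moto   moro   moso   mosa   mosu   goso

moso

bugatu ~ bogaso — Kalur t corresponds to Padili s between vowels (before a back vowel).
bugatu ~ bogaso — Kalur u corresponds to Padili o word-finally.
Applying these to Kalur 'motu':
  motu → mosu   (t→s between vowels (before a back vowel))
  mosu → moso   (u→o word-finally)
So the Padili cognate is 'moso'.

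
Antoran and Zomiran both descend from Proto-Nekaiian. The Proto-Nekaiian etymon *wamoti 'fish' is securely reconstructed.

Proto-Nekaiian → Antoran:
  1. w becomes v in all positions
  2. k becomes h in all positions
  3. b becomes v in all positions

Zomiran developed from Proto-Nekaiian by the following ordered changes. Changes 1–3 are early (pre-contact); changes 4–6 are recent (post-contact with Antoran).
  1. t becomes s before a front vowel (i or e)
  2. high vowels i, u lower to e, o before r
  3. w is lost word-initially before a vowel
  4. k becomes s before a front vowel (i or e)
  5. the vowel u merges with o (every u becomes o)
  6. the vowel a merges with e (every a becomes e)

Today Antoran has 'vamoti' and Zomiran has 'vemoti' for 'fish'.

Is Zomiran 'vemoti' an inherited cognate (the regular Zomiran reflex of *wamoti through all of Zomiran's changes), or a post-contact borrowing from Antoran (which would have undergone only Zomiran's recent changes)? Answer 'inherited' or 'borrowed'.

borrowed

If inherited, *wamoti would pass through all of Zomiran's changes:
Zomiran: *wamoti
  wamoti → wamosi   [palatalisation]
  wamosi (rule 2 does not apply)
  wamosi → amosi   [glide loss]
  amosi (rule 4 does not apply)
  amosi (rule 5 does not apply)
  amosi → emosi   [vowel merger]
  giving Zomiran emosi.
If borrowed from Antoran 'vamoti' after the early changes, it would undergo only the recent ones:
  rule 4 (palatalisation): no change (vamoti)
  rule 5 (vowel merger): no change (vamoti)
  rule 6 (vowel merger): vamoti → vemoti
  ⇒ as a loan: vemoti
Zomiran 'vemoti' matches the loan outcome 'vemoti', not the inherited 'emosi' — it skipped the early Zomiran changes, so it was borrowed from Antoran.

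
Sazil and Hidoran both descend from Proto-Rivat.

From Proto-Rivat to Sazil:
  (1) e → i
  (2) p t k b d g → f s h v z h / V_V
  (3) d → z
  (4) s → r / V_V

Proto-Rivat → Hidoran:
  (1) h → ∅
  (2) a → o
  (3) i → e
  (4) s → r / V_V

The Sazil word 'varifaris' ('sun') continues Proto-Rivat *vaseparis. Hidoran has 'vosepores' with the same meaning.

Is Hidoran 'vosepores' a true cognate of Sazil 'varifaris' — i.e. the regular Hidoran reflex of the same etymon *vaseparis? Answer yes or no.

Derive the expected Hidoran reflex of *vaseparis:
Hidoran: start from *vaseparis.
  rule 1: no change — vaseparis
  rule 2 (vowel merger): vaseparis → voseporis
  rule 3 (vowel merger): voseporis → vosepores
  rule 4 (rhotacism): vosepores → vorepores
  ⇒ Hidoran vorepores
The regular Hidoran reflex would be 'vorepores', but the attested form is 'vosepores'. The correspondence is irregular, so they are not cognates (the Hidoran form has a different source).

no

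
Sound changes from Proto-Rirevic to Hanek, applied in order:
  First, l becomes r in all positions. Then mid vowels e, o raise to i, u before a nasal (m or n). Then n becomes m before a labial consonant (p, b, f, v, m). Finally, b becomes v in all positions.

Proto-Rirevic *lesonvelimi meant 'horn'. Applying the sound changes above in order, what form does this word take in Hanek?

resumverimi

Hanek: *lesonvelimi > resonverimi > resunverimi > resumverimi  (by unconditioned shift, pre-nasal raising, nasal place assimilation)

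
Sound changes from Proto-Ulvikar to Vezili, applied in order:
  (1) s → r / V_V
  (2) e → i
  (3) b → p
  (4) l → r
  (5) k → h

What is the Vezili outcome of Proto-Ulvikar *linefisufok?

Vezili: *linefisufok > linefirufok > linifirufok > rinifirufok > rinifirufoh  (by rhotacism, vowel merger, unconditioned shift, unconditioned shift)

rinifirufoh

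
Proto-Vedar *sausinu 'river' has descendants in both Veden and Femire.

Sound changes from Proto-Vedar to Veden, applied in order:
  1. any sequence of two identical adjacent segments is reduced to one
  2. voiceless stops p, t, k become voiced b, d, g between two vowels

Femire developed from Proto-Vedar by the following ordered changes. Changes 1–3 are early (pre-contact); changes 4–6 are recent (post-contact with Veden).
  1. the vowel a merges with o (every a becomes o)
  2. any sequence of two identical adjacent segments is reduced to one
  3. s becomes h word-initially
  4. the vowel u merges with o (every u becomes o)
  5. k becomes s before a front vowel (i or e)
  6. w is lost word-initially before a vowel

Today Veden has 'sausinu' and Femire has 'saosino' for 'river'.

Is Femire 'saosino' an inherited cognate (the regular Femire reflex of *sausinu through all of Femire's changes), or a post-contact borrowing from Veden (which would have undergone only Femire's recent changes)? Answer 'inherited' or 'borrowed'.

If inherited, *sausinu would pass through all of Femire's changes:
Femire: *sausinu > sousinu > housinu > hoosino  (by vowel merger, debuccalisation, vowel merger)
If borrowed from Veden 'sausinu' after the early changes, it would undergo only the recent ones:
  rule 4 (vowel merger): sausinu → saosino
  rule 5 (palatalisation): no change (saosino)
  rule 6 (glide loss): no change (saosino)
  ⇒ as a loan: saosino
Femire 'saosino' matches the loan outcome 'saosino', not the inherited 'hoosino' — it skipped the early Femire changes, so it was borrowed from Veden.

borrowed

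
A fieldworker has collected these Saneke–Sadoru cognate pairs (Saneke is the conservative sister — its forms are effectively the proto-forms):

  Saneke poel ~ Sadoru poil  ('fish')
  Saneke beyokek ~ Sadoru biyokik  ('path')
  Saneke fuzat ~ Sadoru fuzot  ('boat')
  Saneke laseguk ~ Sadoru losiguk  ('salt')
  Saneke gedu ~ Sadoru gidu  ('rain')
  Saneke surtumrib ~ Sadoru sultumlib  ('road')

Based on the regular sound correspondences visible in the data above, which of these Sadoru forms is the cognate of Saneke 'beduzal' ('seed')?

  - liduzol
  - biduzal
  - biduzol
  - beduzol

biduzol

beyokek ~ biyokik, laseguk ~ losiguk — Saneke e corresponds to Sadoru i after a consonant, before a consonant other than r, m, n, p, b, f, v.
fuzat ~ fuzot, laseguk ~ losiguk — Saneke a corresponds to Sadoru o after a consonant, before a consonant other than r, m, n, p, b, f, v.
Applying these to Saneke 'beduzal':
  beduzal → biduzal   (e→i after a consonant, before a consonant other than r, m, n, p, b, f, v)
  biduzal → biduzol   (a→o after a consonant, before a consonant other than r, m, n, p, b, f, v)
So the Sadoru cognate is 'biduzol'.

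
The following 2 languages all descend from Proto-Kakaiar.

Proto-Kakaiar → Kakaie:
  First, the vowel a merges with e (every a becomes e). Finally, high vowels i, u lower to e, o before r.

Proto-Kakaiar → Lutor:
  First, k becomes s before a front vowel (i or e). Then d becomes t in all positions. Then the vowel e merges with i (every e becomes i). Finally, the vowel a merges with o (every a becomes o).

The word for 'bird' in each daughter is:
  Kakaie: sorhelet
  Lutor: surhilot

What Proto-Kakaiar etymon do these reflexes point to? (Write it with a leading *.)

*surhelat

Position 7: Kakaie has e, Lutor has o. Taking the neighbouring segments as reconstructed: Kakaie e could go back to *a or *e; Lutor o could go back to *a or *o — the one source consistent with every daughter is *a.
Position 5: Kakaie has e, Lutor has i. Taking the neighbouring segments as reconstructed: Kakaie e could go back to *a or *e; Lutor i could go back to *e or *i — the one source consistent with every daughter is *e.
Position 2: Kakaie has o, Lutor has u. Lutor preserves u here (none of its changes turn any other segment into u), so the proto-segment is *u.
Continuing position by position gives *surhelat; check it forward:
Kakaie: *surhelat
  surhelat → surhelet   [vowel merger]
  surhelet → sorhelet   [pre-rhotic lowering]
  giving Kakaie sorhelet.
Lutor: start from *surhelat.
  rule 1: no change — surhelat
  rule 2: no change — surhelat
  rule 3 (vowel merger): surhelat → surhilat
  rule 4 (vowel merger): surhilat → surhilot
  ⇒ Lutor surhilot
Only *surhelat yields all of Kakaie sorhelet, Lutor surhilot.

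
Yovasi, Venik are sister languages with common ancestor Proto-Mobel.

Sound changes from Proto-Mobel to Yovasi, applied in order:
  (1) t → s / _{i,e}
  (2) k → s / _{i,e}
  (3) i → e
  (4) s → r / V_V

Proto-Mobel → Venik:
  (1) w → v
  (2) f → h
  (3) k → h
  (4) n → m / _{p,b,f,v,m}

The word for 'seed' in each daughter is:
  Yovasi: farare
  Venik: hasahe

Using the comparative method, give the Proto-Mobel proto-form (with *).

Position 1: Yovasi has f, Venik has h. Yovasi preserves f here (none of its changes turn any other segment into f), so the proto-segment is *f.
Position 3: Yovasi has r, Venik has s. Venik preserves s here (none of its changes turn any other segment into s), so the proto-segment is *s.
Position 5: Yovasi has r, Venik has h. Taking the neighbouring segments as reconstructed: Yovasi r could go back to *t or *k or *s or *r; Venik h could go back to *k or *f or *h — the one source consistent with every daughter is *k.
The remaining positions agree across the daughters. Check the candidate against every language:
Yovasi: *fasake > fasase > farare  (by palatalisation, rhotacism)
Venik: start from *fasake.
  rule 1: no change — fasake
  rule 2 (unconditioned shift): fasake → hasake
  rule 3 (unconditioned shift): hasake → hasahe
  rule 4: no change — hasahe
  ⇒ Venik hasahe
Only *fasake yields all of Yovasi farare, Venik hasahe.

*fasake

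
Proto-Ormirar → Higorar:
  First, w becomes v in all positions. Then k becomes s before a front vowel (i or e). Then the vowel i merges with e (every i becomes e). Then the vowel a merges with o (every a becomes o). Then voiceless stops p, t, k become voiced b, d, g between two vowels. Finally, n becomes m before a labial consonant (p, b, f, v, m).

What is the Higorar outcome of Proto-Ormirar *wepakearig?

Higorar: *wepakearig
  wepakearig → vepakearig   [unconditioned shift]
  vepakearig → vepasearig   [palatalisation]
  vepasearig → vepaseareg   [vowel merger]
  vepaseareg → veposeoreg   [vowel merger]
  veposeoreg → veboseoreg   [intervocalic voicing]
  veboseoreg (rule 6 does not apply)
  giving Higorar veboseoreg.

veboseoreg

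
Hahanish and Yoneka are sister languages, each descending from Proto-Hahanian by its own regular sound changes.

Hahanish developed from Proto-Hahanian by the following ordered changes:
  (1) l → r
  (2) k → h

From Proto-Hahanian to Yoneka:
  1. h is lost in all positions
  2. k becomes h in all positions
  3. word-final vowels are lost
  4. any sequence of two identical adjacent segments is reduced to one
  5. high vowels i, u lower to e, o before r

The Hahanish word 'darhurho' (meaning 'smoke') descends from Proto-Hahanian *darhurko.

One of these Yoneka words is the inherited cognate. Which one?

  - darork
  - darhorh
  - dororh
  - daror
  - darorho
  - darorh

darorh

Yoneka: start from *darhurko.
  rule 1 (h-loss): darhurko → darurko
  rule 2 (unconditioned shift): darurko → darurho
  rule 3 (apocope): darurho → darurh
  rule 4: no change — darurh
  rule 5 (pre-rhotic lowering): darurh → darorh
  ⇒ Yoneka darorh
Among the options, 'darorh' alone shows every Yoneka change applied in order.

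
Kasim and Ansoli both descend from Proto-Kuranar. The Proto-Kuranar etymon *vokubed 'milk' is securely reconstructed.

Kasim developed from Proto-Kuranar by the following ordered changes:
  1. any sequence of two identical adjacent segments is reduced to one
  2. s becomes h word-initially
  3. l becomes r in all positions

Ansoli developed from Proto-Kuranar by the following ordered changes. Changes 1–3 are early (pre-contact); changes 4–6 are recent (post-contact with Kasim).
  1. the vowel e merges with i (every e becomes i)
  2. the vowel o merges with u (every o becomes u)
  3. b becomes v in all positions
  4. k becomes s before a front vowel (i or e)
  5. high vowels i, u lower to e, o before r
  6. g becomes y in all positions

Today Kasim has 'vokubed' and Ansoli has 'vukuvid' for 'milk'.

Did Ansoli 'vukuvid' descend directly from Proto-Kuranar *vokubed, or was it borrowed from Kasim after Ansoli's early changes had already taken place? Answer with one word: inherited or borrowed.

inherited

If inherited, *vokubed would pass through all of Ansoli's changes:
Ansoli: *vokubed > vokubid > vukubid > vukuvid  (by vowel merger, vowel merger, unconditioned shift)
If borrowed from Kasim 'vokubed' after the early changes, it would undergo only the recent ones:
  rule 4 (palatalisation): no change (vokubed)
  rule 5 (pre-rhotic lowering): no change (vokubed)
  rule 6 (unconditioned shift): no change (vokubed)
  ⇒ as a loan: vokubed
Ansoli 'vukuvid' matches the inherited outcome exactly, so it is an inherited cognate, not a loan.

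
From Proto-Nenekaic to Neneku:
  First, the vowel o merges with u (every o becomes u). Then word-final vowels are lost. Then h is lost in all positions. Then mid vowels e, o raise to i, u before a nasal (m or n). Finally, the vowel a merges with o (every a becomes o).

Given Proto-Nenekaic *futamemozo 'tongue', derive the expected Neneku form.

Neneku: *futamemozo
  futamemozo → futamemuzu   [vowel merger]
  futamemuzu → futamemuz   [apocope]
  futamemuz (rule 3 does not apply)
  futamemuz → futamimuz   [pre-nasal raising]
  futamimuz → futomimuz   [vowel merger]
  giving Neneku futomimuz.

futomimuz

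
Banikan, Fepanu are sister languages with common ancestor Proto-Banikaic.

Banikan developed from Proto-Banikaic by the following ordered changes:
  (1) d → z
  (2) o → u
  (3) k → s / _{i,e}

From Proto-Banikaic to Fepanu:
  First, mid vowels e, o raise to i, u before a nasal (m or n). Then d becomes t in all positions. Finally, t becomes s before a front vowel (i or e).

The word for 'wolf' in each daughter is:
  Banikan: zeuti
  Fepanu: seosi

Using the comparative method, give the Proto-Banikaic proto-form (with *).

Position 4: Banikan has t, Fepanu has s. Banikan preserves t here (none of its changes turn any other segment into t), so the proto-segment is *t.
Position 1: Banikan has z, Fepanu has s. Taking the neighbouring segments as reconstructed: Banikan z could go back to *d or *z; Fepanu s could go back to *t or *d or *s — the one source consistent with every daughter is *d.
Position 3: Banikan has u, Fepanu has o. Fepanu preserves o here (none of its changes turn any other segment into o), so the proto-segment is *o.
The remaining positions agree across the daughters. Check the candidate against every language:
Banikan: start from *deoti.
  rule 1 (unconditioned shift): deoti → zeoti
  rule 2 (vowel merger): zeoti → zeuti
  rule 3: no change — zeuti
  ⇒ Banikan zeuti
Fepanu: *deoti
  deoti (rule 1 does not apply)
  deoti → teoti   [unconditioned shift]
  teoti → seosi   [palatalisation]
  giving Fepanu seosi.
*deoti is the unique common source.

*deoti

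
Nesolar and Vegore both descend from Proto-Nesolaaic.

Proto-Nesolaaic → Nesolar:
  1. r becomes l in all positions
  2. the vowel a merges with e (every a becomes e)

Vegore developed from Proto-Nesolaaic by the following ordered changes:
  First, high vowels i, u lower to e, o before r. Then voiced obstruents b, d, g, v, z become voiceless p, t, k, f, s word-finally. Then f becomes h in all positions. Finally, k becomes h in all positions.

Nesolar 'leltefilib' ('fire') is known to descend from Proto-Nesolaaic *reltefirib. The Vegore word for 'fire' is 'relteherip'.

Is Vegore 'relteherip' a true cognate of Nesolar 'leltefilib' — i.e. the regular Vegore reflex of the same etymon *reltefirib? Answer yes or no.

yes

Derive the expected Vegore reflex of *reltefirib:
Vegore: *reltefirib
  reltefirib → relteferib   [pre-rhotic lowering]
  relteferib → relteferip   [final devoicing]
  relteferip → relteherip   [unconditioned shift]
  relteherip (rule 4 does not apply)
  giving Vegore relteherip.
Vegore 'relteherip' matches the regular reflex exactly, so the pair is cognate.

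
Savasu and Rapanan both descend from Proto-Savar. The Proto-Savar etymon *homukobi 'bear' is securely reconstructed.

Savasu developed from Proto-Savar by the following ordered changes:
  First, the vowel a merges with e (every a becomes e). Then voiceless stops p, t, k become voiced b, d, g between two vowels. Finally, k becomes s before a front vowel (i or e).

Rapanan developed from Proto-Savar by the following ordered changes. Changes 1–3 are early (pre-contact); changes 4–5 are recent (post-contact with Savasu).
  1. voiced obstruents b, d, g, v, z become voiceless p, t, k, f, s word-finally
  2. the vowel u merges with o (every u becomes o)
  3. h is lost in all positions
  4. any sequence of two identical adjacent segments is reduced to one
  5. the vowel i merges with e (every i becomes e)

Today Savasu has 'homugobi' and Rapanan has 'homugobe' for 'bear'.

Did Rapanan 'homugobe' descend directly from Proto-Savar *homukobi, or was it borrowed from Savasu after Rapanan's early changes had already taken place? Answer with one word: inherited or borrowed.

borrowed

If inherited, *homukobi would pass through all of Rapanan's changes:
Rapanan: *homukobi
  homukobi (rule 1 does not apply)
  homukobi → homokobi   [vowel merger]
  homokobi → omokobi   [h-loss]
  omokobi (rule 4 does not apply)
  omokobi → omokobe   [vowel merger]
  giving Rapanan omokobe.
If borrowed from Savasu 'homugobi' after the early changes, it would undergo only the recent ones:
  rule 4 (degemination): no change (homugobi)
  rule 5 (vowel merger): homugobi → homugobe
  ⇒ as a loan: homugobe
Rapanan 'homugobe' matches the loan outcome 'homugobe', not the inherited 'omokobe' — it skipped the early Rapanan changes, so it was borrowed from Savasu.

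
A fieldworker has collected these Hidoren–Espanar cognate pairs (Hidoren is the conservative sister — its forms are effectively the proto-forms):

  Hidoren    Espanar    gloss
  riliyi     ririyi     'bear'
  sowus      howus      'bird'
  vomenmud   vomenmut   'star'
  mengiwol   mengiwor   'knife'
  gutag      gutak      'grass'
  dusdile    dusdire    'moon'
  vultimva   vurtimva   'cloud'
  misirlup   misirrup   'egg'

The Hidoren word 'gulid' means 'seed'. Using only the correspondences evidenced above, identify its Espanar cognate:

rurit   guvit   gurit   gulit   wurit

riliyi ~ ririyi — Hidoren l corresponds to Espanar r between vowels (before a front vowel).
vomenmud ~ vomenmut — Hidoren d corresponds to Espanar t word-finally.
Applying these to Hidoren 'gulid':
  gulid → gurid   (l→r between vowels (before a front vowel))
  gurid → gurit   (d→t word-finally)
So the Espanar cognate is 'gurit'.

gurit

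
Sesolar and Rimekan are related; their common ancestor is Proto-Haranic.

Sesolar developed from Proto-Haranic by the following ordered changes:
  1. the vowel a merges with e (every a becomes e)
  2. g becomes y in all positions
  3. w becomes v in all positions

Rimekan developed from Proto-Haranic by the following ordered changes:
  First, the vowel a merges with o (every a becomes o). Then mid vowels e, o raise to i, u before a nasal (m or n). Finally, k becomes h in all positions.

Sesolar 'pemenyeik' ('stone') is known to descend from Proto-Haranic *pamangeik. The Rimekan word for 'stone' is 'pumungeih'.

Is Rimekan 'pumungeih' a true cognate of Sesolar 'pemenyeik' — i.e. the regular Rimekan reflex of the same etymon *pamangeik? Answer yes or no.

yes

Derive the expected Rimekan reflex of *pamangeik:
Rimekan: start from *pamangeik.
  rule 1 (vowel merger): pamangeik → pomongeik
  rule 2 (pre-nasal raising): pomongeik → pumungeik
  rule 3 (unconditioned shift): pumungeik → pumungeih
  ⇒ Rimekan pumungeih
Rimekan 'pumungeih' matches the regular reflex exactly, so the pair is cognate.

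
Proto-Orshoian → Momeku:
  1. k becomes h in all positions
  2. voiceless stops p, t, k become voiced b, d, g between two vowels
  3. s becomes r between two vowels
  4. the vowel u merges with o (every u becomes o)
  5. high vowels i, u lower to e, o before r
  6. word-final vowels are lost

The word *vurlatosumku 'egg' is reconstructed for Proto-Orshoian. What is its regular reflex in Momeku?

Momeku: *vurlatosumku
  vurlatosumku → vurlatosumhu   [unconditioned shift]
  vurlatosumhu → vurladosumhu   [intervocalic voicing]
  vurladosumhu → vurladorumhu   [rhotacism]
  vurladorumhu → vorladoromho   [vowel merger]
  vorladoromho (rule 5 does not apply)
  vorladoromho → vorladoromh   [apocope]
  giving Momeku vorladoromh.

vorladoromh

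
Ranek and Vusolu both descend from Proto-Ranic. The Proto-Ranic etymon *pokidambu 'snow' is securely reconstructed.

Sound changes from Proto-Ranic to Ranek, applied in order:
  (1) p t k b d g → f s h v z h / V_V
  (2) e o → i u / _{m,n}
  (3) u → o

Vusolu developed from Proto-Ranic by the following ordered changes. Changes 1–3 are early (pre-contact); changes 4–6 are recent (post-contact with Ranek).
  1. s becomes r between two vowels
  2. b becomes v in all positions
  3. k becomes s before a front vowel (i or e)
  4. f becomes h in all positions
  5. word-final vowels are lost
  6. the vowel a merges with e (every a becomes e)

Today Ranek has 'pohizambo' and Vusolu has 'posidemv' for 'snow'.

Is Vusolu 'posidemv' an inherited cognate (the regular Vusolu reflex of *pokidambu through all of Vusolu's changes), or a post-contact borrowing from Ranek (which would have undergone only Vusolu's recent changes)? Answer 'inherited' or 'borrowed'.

If inherited, *pokidambu would pass through all of Vusolu's changes:
Vusolu: *pokidambu > pokidamvu > posidamvu > posidamv > posidemv  (by unconditioned shift, palatalisation, apocope, vowel merger)
If borrowed from Ranek 'pohizambo' after the early changes, it would undergo only the recent ones:
  rule 4 (unconditioned shift): no change (pohizambo)
  rule 5 (apocope): pohizambo → pohizamb
  rule 6 (vowel merger): pohizamb → pohizemb
  ⇒ as a loan: pohizemb
Vusolu 'posidemv' matches the inherited outcome exactly, so it is an inherited cognate, not a loan.

inherited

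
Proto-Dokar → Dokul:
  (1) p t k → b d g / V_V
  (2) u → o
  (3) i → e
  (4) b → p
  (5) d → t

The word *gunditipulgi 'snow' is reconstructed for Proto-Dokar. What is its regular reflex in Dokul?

gontetepolge

Dokul: *gunditipulgi
  gunditipulgi → gundidibulgi   [intervocalic voicing]
  gundidibulgi → gondidibolgi   [vowel merger]
  gondidibolgi → gondedebolge   [vowel merger]
  gondedebolge → gondedepolge   [unconditioned shift]
  gondedepolge → gontetepolge   [unconditioned shift]
  giving Dokul gontetepolge.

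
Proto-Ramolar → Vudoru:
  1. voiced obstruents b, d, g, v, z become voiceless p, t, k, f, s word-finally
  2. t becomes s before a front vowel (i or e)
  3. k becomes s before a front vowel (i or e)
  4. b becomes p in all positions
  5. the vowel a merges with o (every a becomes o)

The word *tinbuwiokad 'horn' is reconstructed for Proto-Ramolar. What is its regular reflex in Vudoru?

Vudoru: *tinbuwiokad > tinbuwiokat > sinbuwiokat > sinpuwiokat > sinpuwiokot  (by final devoicing, palatalisation, unconditioned shift, vowel merger)

sinpuwiokot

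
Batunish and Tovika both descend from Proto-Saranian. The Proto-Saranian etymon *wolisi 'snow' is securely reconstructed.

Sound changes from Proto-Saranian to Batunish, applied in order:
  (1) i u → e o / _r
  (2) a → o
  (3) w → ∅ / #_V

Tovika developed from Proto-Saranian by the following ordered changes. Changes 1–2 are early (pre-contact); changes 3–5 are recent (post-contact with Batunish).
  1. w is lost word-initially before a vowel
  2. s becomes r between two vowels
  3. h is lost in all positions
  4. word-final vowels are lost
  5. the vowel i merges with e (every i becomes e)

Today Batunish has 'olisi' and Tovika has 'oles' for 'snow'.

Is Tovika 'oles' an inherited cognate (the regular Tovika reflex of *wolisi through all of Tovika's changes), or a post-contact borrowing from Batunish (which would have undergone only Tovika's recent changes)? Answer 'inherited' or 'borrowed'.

borrowed

If inherited, *wolisi would pass through all of Tovika's changes:
Tovika: start from *wolisi.
  rule 1 (glide loss): wolisi → olisi
  rule 2 (rhotacism): olisi → oliri
  rule 3: no change — oliri
  rule 4 (apocope): oliri → olir
  rule 5 (vowel merger): olir → oler
  ⇒ Tovika oler
If borrowed from Batunish 'olisi' after the early changes, it would undergo only the recent ones:
  rule 3 (h-loss): no change (olisi)
  rule 4 (apocope): olisi → olis
  rule 5 (vowel merger): olis → oles
  ⇒ as a loan: oles
Tovika 'oles' matches the loan outcome 'oles', not the inherited 'oler' — it skipped the early Tovika changes, so it was borrowed from Batunish.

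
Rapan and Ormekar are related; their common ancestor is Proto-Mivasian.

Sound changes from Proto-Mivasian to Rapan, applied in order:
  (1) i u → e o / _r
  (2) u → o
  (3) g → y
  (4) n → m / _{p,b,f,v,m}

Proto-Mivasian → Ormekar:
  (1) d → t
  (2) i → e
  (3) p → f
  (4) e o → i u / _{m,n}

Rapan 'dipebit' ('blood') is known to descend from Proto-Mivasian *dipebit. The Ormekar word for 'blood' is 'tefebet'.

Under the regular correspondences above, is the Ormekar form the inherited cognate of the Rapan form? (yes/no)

Derive the expected Ormekar reflex of *dipebit:
Ormekar: *dipebit
  dipebit → tipebit   [unconditioned shift]
  tipebit → tepebet   [vowel merger]
  tepebet → tefebet   [unconditioned shift]
  tefebet (rule 4 does not apply)
  giving Ormekar tefebet.
Ormekar 'tefebet' matches the regular reflex exactly, so the pair is cognate.

yes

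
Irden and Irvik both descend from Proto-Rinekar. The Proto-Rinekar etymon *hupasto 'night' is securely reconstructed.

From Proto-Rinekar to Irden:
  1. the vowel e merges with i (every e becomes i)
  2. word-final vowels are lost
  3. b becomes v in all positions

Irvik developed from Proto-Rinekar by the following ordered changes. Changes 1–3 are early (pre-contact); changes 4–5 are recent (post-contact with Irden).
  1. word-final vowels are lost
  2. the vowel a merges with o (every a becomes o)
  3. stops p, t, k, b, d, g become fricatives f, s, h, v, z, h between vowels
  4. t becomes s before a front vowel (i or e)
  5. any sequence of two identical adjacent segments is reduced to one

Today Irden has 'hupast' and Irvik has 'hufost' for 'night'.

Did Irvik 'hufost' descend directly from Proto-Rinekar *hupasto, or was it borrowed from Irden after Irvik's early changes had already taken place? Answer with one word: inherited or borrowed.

inherited

If inherited, *hupasto would pass through all of Irvik's changes:
Irvik: start from *hupasto.
  rule 1 (apocope): hupasto → hupast
  rule 2 (vowel merger): hupast → hupost
  rule 3 (intervocalic lenition): hupost → hufost
  rule 4: no change — hufost
  rule 5: no change — hufost
  ⇒ Irvik hufost
If borrowed from Irden 'hupast' after the early changes, it would undergo only the recent ones:
  rule 4 (palatalisation): no change (hupast)
  rule 5 (degemination): no change (hupast)
  ⇒ as a loan: hupast
Irvik 'hufost' matches the inherited outcome exactly, so it is an inherited cognate, not a loan.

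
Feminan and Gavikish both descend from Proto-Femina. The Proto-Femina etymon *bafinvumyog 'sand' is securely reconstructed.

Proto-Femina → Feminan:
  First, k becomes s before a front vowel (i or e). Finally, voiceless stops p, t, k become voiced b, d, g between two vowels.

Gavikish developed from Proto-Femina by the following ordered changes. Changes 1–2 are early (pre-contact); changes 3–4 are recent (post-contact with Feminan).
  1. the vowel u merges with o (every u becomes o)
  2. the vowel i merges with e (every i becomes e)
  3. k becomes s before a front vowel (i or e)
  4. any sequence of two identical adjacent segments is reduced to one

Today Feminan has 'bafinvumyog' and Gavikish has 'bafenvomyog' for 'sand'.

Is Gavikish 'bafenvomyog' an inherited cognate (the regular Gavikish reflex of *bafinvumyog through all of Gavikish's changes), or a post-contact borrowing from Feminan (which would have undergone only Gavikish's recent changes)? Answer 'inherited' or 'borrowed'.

If inherited, *bafinvumyog would pass through all of Gavikish's changes:
Gavikish: *bafinvumyog > bafinvomyog > bafenvomyog  (by vowel merger, vowel merger)
If borrowed from Feminan 'bafinvumyog' after the early changes, it would undergo only the recent ones:
  rule 3 (palatalisation): no change (bafinvumyog)
  rule 4 (degemination): no change (bafinvumyog)
  ⇒ as a loan: bafinvumyog
Gavikish 'bafenvomyog' matches the inherited outcome exactly, so it is an inherited cognate, not a loan.

inherited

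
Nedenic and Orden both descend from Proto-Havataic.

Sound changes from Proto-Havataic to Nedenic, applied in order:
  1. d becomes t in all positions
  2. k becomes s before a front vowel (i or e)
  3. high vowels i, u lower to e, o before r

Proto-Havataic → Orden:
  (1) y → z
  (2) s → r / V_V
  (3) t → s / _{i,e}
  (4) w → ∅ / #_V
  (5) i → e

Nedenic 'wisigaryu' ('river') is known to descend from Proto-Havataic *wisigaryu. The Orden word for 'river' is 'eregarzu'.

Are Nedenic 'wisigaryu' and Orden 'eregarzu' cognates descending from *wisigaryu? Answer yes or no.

yes

Derive the expected Orden reflex of *wisigaryu:
Orden: start from *wisigaryu.
  rule 1 (unconditioned shift): wisigaryu → wisigarzu
  rule 2 (rhotacism): wisigarzu → wirigarzu
  rule 3: no change — wirigarzu
  rule 4 (glide loss): wirigarzu → irigarzu
  rule 5 (vowel merger): irigarzu → eregarzu
  ⇒ Orden eregarzu
Orden 'eregarzu' matches the regular reflex exactly, so the pair is cognate.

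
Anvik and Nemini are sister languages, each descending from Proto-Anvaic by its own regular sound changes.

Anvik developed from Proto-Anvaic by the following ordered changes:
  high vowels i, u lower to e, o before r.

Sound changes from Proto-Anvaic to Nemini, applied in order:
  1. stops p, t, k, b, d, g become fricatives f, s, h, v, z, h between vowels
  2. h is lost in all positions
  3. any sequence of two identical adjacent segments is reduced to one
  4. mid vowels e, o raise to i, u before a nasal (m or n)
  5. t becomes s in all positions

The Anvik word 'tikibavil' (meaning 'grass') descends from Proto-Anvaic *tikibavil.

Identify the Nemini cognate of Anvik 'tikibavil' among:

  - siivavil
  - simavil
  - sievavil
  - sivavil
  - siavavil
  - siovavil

Nemini: *tikibavil > tihivavil > tiivavil > tivavil > sivavil  (by intervocalic lenition, h-loss, degemination, unconditioned shift)
Only 'sivavil' matches the regular Nemini development of *tikibavil.

sivavil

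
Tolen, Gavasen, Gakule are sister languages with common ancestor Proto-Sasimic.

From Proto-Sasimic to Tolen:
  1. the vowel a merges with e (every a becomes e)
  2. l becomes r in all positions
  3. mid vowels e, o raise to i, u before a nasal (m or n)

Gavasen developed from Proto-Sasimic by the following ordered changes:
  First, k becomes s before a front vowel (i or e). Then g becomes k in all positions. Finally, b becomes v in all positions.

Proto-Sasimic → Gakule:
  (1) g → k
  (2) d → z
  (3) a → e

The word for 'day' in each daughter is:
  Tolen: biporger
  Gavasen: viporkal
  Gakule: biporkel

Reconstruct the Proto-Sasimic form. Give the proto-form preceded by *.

Position 7: Tolen has e, Gavasen has a, Gakule has e. Gavasen preserves a here (none of its changes turn any other segment into a), so the proto-segment is *a.
Position 6: Tolen has g, Gavasen has k, Gakule has k. Tolen preserves g here (none of its changes turn any other segment into g), so the proto-segment is *g.
Continuing position by position gives *biporgal; check it forward:
Tolen: start from *biporgal.
  rule 1 (vowel merger): biporgal → biporgel
  rule 2 (unconditioned shift): biporgel → biporger
  rule 3: no change — biporger
  ⇒ Tolen biporger
Gavasen: start from *biporgal.
  rule 1: no change — biporgal
  rule 2 (unconditioned shift): biporgal → biporkal
  rule 3 (unconditioned shift): biporkal → viporkal
  ⇒ Gavasen viporkal
Gakule: start from *biporgal.
  rule 1 (unconditioned shift): biporgal → biporkal
  rule 2: no change — biporkal
  rule 3 (vowel merger): biporkal → biporkel
  ⇒ Gakule biporkel
*biporgal is the unique common source.

*biporgal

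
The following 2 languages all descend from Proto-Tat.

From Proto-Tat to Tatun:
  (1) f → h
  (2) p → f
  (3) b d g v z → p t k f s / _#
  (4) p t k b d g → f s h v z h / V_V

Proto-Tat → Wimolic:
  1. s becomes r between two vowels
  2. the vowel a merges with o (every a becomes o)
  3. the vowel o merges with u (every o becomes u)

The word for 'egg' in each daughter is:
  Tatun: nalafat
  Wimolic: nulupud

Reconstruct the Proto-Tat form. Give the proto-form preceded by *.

*nalapad

Position 7: Tatun has t, Wimolic has d. Wimolic preserves d here (none of its changes turn any other segment into d), so the proto-segment is *d.
Position 2: Tatun has a, Wimolic has u. Tatun preserves a here (none of its changes turn any other segment into a), so the proto-segment is *a.
Verify the candidate proto-form against each daughter:
Tatun: *nalapad
  nalapad (rule 1 does not apply)
  nalapad → nalafad   [unconditioned shift]
  nalafad → nalafat   [final devoicing]
  nalafat (rule 4 does not apply)
  giving Tatun nalafat.
Wimolic: *nalapad
  nalapad (rule 1 does not apply)
  nalapad → nolopod   [vowel merger]
  nolopod → nulupud   [vowel merger]
  giving Wimolic nulupud.
Only *nalapad yields all of Tatun nalafat, Wimolic nulupud.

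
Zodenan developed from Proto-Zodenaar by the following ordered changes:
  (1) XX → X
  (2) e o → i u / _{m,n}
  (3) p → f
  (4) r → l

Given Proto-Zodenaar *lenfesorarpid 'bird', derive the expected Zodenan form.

linfesolalfid

Zodenan: start from *lenfesorarpid.
  rule 1: no change — lenfesorarpid
  rule 2 (pre-nasal raising): lenfesorarpid → linfesorarpid
  rule 3 (unconditioned shift): linfesorarpid → linfesorarfid
  rule 4 (unconditioned shift): linfesorarfid → linfesolalfid
  ⇒ Zodenan linfesolalfid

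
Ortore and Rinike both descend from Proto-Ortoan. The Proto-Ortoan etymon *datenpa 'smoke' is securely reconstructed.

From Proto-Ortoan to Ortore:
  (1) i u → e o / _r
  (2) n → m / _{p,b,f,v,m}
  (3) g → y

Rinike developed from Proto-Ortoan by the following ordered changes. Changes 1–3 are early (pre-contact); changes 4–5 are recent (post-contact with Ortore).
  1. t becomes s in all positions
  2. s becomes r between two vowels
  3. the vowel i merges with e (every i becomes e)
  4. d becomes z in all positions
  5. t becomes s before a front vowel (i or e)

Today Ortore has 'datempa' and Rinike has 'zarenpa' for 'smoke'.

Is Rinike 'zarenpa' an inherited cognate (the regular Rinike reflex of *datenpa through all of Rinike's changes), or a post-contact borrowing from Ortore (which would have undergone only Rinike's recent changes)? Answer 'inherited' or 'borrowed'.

inherited

If inherited, *datenpa would pass through all of Rinike's changes:
Rinike: start from *datenpa.
  rule 1 (unconditioned shift): datenpa → dasenpa
  rule 2 (rhotacism): dasenpa → darenpa
  rule 3: no change — darenpa
  rule 4 (unconditioned shift): darenpa → zarenpa
  rule 5: no change — zarenpa
  ⇒ Rinike zarenpa
If borrowed from Ortore 'datempa' after the early changes, it would undergo only the recent ones:
  rule 4 (unconditioned shift): datempa → zatempa
  rule 5 (palatalisation): zatempa → zasempa
  ⇒ as a loan: zasempa
Rinike 'zarenpa' matches the inherited outcome exactly, so it is an inherited cognate, not a loan.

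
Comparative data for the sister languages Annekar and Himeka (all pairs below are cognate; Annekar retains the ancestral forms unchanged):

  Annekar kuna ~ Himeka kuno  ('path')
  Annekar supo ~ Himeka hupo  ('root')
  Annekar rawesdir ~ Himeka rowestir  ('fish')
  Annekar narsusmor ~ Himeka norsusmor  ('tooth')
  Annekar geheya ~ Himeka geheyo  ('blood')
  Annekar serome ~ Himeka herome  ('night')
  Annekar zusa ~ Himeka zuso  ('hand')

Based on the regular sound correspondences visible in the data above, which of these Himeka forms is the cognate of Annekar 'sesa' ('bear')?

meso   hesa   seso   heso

serome ~ herome — Annekar s corresponds to Himeka h word-initially before a front vowel.
kuna ~ kuno, geheya ~ geheyo — Annekar a corresponds to Himeka o word-finally.
Applying these to Annekar 'sesa':
  sesa → hesa   (s→h word-initially before a front vowel)
  hesa → heso   (a→o word-finally)
So the Himeka cognate is 'heso'.

heso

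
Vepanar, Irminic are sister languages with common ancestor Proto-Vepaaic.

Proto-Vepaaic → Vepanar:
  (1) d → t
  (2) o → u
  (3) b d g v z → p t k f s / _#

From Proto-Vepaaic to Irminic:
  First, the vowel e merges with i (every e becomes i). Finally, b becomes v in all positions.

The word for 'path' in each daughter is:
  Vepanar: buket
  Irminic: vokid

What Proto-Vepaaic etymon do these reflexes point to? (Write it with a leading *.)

*boked

Position 5: Vepanar has t, Irminic has d. Irminic preserves d here (none of its changes turn any other segment into d), so the proto-segment is *d.
Position 2: Vepanar has u, Irminic has o. Irminic preserves o here (none of its changes turn any other segment into o), so the proto-segment is *o.
Position 4: Vepanar has e, Irminic has i. Vepanar preserves e here (none of its changes turn any other segment into e), so the proto-segment is *e.
Continuing position by position gives *boked; check it forward:
Vepanar: *boked > boket > buket  (by unconditioned shift, vowel merger)
Irminic: start from *boked.
  rule 1 (vowel merger): boked → bokid
  rule 2 (unconditioned shift): bokid → vokid
  ⇒ Irminic vokid
*boked is the unique common source.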